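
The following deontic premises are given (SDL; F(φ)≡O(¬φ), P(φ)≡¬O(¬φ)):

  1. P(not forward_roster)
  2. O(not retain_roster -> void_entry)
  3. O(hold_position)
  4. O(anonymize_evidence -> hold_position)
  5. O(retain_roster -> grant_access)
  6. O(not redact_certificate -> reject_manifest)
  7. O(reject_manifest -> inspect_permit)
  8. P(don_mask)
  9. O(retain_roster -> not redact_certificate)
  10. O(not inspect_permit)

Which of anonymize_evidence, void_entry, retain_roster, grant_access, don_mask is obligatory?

Premise 10 states O(not inspect_permit) outright.
Premise 7 is O(reject_manifest -> inspect_permit); contrapositively O(not inspect_permit -> not reject_manifest). Since O(not inspect_permit) holds, K gives O(not reject_manifest).
The contrapositive of premise 6 (O(not redact_certificate -> reject_manifest)) is O(not reject_manifest -> redact_certificate), and O(not reject_manifest) is already established, so O(redact_certificate).
Premise 9, O(retain_roster -> not redact_certificate), contraposes to O(redact_certificate -> not retain_roster); with O(redact_certificate) we get O(not retain_roster).
Premise 2 is O(not retain_roster -> void_entry); since O(not retain_roster), deontic closure gives O(void_entry).
So O(void_entry) holds — void_entry is obligatory. None of the other listed options is made obligatory by any chain of premises.

void_entry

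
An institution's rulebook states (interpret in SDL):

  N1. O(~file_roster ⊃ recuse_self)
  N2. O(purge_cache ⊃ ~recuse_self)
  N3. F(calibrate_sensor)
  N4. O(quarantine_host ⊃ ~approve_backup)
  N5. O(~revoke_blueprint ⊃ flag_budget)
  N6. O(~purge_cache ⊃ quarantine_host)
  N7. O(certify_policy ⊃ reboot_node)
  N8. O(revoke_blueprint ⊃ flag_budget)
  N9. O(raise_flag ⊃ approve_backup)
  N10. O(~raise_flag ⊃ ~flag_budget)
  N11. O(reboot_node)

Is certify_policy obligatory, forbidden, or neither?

Neither

Premise 7 is O(certify_policy ⊃ reboot_node); even if O(reboot_node) held, inferring O(certify_policy) would be affirming the consequent — invalid.
No premise or chain of K-axiom applications forces O(certify_policy), and none forces O(~certify_policy). So certify_policy is neither obligatory nor forbidden under these norms.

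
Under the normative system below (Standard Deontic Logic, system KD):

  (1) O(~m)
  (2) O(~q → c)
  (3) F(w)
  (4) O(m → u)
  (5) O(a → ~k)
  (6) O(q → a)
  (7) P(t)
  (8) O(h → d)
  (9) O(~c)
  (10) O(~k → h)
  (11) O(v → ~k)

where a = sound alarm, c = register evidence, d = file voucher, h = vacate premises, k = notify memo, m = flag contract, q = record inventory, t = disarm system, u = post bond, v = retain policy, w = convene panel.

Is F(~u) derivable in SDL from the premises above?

No

Premise 4 is O(m → u), but O(m) is not derivable from the premises, so it does not yield O(u).
No other premise forces O(u). An ideal world satisfying every premise can still have ~u true, so F(~u) is not derivable.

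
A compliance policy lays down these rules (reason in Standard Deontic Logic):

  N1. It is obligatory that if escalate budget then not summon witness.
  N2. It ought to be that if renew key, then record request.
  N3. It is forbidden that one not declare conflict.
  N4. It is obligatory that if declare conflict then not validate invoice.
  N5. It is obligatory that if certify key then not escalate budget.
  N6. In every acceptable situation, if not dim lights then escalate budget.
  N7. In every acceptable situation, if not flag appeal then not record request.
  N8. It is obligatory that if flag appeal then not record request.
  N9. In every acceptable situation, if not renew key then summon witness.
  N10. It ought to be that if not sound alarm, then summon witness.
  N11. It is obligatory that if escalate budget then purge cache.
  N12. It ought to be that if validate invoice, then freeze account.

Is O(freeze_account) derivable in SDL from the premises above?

No

Premise 12 is O(validate_invoice → freeze_account), but O(validate_invoice) is not derivable from the premises, so it does not yield O(freeze_account).
No other premise forces O(freeze_account). An ideal world satisfying every premise can still have freeze_account false, so O(freeze_account) is not derivable.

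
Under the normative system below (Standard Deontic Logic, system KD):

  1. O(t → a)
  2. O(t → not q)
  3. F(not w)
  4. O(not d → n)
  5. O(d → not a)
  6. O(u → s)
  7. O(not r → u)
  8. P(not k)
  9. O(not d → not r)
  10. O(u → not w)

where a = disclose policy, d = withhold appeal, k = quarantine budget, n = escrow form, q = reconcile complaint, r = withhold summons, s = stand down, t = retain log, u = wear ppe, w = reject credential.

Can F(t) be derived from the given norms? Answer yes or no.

Yes

Premise 3 is F(not w), i.e. O(w).
Premise 10 is O(u → not w); contrapositively O(w → not u). Since O(w) holds, K gives O(not u).
Premise 7 is O(not r → u); contrapositively O(not u → r). Since O(not u) holds, K gives O(r).
Premise 9, O(not d → not r), contraposes to O(r → d); with O(r) we get O(d).
With premise 5, O(d → not a), the K-axiom yields O(not a).
The contrapositive of premise 1 (O(t → a)) is O(not a → not t), and O(not a) is already established, so O(not t).
Premises 2, 4, 6, 8 do not contribute to this derivation.
So O(not t) holds, i.e. F(t). The claim follows.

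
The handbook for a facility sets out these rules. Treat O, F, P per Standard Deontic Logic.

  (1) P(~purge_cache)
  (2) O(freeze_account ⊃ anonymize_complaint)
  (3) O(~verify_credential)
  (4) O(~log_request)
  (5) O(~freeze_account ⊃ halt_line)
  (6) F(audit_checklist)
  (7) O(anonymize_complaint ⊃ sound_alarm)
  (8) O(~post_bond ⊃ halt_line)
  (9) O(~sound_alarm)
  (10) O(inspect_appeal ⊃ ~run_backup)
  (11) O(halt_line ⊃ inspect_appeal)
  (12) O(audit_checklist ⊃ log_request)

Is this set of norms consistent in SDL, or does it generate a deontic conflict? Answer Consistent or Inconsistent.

Consistent

Premise 12 is O(audit_checklist ⊃ log_request), but O(audit_checklist) is not derivable from the premises, so it does not yield O(log_request).
So O(log_request) is not derivable, and the apparent clash with O(~log_request) does not arise.
A world satisfying every obligation exists (e.g. anonymize_complaint=false, audit_checklist=false, freeze_account=false, halt_line=true, inspect_appeal=true, log_request=false, post_bond=false, purge_cache=false, run_backup=false, sound_alarm=false, verify_credential=false); no atom is both obligatory and forbidden, so the set is consistent.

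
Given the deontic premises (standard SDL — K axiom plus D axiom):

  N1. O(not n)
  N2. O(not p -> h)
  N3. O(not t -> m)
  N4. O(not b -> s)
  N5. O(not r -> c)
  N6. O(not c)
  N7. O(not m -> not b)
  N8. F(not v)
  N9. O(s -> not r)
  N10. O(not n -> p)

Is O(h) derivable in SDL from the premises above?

Premise 2 is O(not p -> h), but O(not p) is not derivable from the premises, so it does not yield O(h).
No other premise forces O(h). An ideal world satisfying every premise can still have h false, so O(h) is not derivable.

No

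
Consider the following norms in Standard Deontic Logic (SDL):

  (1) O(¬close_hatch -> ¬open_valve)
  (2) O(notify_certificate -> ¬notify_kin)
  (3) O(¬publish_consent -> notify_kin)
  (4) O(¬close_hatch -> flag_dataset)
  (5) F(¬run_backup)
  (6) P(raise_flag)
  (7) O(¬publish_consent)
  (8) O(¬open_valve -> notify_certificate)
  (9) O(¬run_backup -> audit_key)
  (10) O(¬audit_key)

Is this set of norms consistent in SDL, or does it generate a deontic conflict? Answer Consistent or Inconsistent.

Premise 9 is O(¬run_backup -> audit_key), but O(¬run_backup) is not derivable from the premises, so it does not yield O(audit_key).
So O(audit_key) is not derivable, and the apparent clash with O(¬audit_key) does not arise.
A world satisfying every obligation exists (e.g. audit_key=false, close_hatch=true, flag_dataset=false, notify_certificate=false, notify_kin=true, open_valve=true, publish_consent=false, raise_flag=false, run_backup=true); no atom is both obligatory and forbidden, so the set is consistent.

Consistent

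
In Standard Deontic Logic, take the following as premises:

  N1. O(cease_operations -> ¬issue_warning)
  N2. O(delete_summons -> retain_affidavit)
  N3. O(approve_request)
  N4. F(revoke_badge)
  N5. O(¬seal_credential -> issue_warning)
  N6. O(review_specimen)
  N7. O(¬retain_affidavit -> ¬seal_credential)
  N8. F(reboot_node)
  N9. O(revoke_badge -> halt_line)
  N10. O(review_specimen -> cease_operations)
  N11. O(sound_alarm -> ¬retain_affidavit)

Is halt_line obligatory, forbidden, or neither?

Neither

Premise 9 is O(revoke_badge -> halt_line), but O(revoke_badge) is not derivable from the premises, so it does not yield O(halt_line).
No premise or chain of K-axiom applications forces O(halt_line), and none forces O(¬halt_line). So halt_line is neither obligatory nor forbidden under these norms.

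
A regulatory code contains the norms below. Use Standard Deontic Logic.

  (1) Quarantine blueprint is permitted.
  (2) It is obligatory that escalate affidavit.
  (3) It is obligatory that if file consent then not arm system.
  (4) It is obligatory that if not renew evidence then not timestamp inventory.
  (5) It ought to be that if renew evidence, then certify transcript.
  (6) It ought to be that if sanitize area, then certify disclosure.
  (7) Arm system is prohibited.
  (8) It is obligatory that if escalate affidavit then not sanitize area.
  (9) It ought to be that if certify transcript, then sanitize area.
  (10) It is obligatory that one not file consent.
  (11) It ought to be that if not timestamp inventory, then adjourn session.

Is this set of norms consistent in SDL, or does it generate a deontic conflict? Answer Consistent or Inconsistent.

Premise 3 is O(file_consent → ¬arm_system); even if O(¬arm_system) held, inferring O(file_consent) would be affirming the consequent — invalid.
So O(file_consent) is not derivable, and the apparent clash with O(¬file_consent) does not arise.
A world satisfying every obligation exists (e.g. adjourn_session=true, arm_system=false, certify_disclosure=false, certify_transcript=false, escalate_affidavit=true, file_consent=false, quarantine_blueprint=false, renew_evidence=false, sanitize_area=false, timestamp_inventory=false); no atom is both obligatory and forbidden, so the set is consistent.

Consistent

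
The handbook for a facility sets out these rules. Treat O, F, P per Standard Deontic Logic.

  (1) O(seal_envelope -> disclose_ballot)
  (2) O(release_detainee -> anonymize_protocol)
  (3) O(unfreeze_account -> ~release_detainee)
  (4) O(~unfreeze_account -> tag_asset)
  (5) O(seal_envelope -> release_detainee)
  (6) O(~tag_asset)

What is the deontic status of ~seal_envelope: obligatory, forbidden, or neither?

Premise 6 gives O(~tag_asset).
Premise 4, O(~unfreeze_account -> tag_asset), contraposes to O(~tag_asset -> unfreeze_account); with O(~tag_asset) we get O(unfreeze_account).
Premise 3 is O(unfreeze_account -> ~release_detainee); since O(unfreeze_account), deontic closure gives O(~release_detainee).
Premise 5, O(seal_envelope -> release_detainee), contraposes to O(~release_detainee -> ~seal_envelope); with O(~release_detainee) we get O(~seal_envelope).
Premises 1, 2 do not contribute to this derivation.
Hence ~seal_envelope is obligatory.

Obligatory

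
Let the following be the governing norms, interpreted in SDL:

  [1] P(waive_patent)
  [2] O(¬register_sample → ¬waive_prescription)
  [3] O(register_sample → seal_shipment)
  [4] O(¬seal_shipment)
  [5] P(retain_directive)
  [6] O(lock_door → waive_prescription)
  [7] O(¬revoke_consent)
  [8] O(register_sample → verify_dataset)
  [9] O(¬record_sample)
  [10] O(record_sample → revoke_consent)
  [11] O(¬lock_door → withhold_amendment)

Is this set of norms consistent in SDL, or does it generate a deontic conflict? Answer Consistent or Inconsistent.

Consistent

Premise 10 is O(record_sample → revoke_consent), but O(record_sample) is not derivable from the premises, so it does not yield O(revoke_consent).
So O(revoke_consent) is not derivable, and the apparent clash with O(¬revoke_consent) does not arise.
A world satisfying every obligation exists (e.g. lock_door=false, record_sample=false, register_sample=false, retain_directive=false, revoke_consent=false, seal_shipment=false, verify_dataset=false, waive_patent=false, waive_prescription=false, withhold_amendment=true); no atom is both obligatory and forbidden, so the set is consistent.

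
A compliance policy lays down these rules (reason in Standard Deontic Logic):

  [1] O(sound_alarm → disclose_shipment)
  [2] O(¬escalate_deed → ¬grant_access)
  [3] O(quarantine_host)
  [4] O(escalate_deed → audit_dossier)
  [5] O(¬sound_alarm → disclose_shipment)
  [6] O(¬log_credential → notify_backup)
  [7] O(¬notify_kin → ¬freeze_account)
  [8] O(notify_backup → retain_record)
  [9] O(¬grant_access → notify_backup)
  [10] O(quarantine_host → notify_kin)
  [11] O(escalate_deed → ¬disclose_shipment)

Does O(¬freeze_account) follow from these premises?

No

Premise 7 is O(¬notify_kin → ¬freeze_account), but O(¬notify_kin) is not derivable from the premises, so it does not yield O(¬freeze_account).
No other premise forces O(¬freeze_account). An ideal world satisfying every premise can still have ¬freeze_account false, so O(¬freeze_account) is not derivable.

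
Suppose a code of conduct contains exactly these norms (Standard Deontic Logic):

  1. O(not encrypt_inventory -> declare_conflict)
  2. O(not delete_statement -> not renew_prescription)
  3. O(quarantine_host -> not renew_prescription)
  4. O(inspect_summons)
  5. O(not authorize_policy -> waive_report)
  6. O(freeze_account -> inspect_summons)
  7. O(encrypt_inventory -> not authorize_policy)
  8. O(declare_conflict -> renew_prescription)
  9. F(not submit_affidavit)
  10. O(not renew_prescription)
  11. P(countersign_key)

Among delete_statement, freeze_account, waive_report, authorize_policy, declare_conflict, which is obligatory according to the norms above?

waive_report

From premise 10 we have O(not renew_prescription).
Premise 8 is O(declare_conflict -> renew_prescription); contrapositively O(not renew_prescription -> not declare_conflict). Since O(not renew_prescription) holds, K gives O(not declare_conflict).
Premise 1 is O(not encrypt_inventory -> declare_conflict); contrapositively O(not declare_conflict -> encrypt_inventory). Since O(not declare_conflict) holds, K gives O(encrypt_inventory).
Applying K to premise 7 (O(encrypt_inventory -> not authorize_policy)) and O(encrypt_inventory) yields O(not authorize_policy).
Applying K to premise 5 (O(not authorize_policy -> waive_report)) and O(not authorize_policy) yields O(waive_report).
So O(waive_report) holds — waive_report is obligatory. None of the other listed options is made obligatory by any chain of premises.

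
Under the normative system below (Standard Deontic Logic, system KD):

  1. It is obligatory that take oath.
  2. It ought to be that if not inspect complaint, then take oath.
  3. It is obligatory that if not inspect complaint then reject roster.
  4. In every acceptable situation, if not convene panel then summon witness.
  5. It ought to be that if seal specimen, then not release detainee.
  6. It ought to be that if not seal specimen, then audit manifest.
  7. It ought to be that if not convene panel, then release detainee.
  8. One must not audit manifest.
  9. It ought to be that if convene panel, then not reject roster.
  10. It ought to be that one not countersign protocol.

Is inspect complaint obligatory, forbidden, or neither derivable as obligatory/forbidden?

Premise 8 is F(audit_manifest), i.e. O(¬audit_manifest).
Premise 6 is O(¬seal_specimen → audit_manifest); contrapositively O(¬audit_manifest → seal_specimen). Since O(¬audit_manifest) holds, K gives O(seal_specimen).
With premise 5, O(seal_specimen → ¬release_detainee), the K-axiom yields O(¬release_detainee).
Premise 7 is O(¬convene_panel → release_detainee); contrapositively O(¬release_detainee → convene_panel). Since O(¬release_detainee) holds, K gives O(convene_panel).
Applying K to premise 9 (O(convene_panel → ¬reject_roster)) and O(convene_panel) yields O(¬reject_roster).
The contrapositive of premise 3 (O(¬inspect_complaint → reject_roster)) is O(¬reject_roster → inspect_complaint), and O(¬reject_roster) is already established, so O(inspect_complaint).
Premises 1, 2, 4, 10 do not contribute to this derivation.
Hence inspect_complaint is obligatory.

Obligatory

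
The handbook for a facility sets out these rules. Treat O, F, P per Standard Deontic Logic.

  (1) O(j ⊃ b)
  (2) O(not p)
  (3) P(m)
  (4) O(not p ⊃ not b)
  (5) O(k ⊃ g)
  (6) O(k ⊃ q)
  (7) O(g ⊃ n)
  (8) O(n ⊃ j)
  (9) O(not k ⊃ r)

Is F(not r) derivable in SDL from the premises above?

Yes

Premise 2 gives O(not p).
With premise 4, O(not p ⊃ not b), the K-axiom yields O(not b).
Premise 1 is O(j ⊃ b); contrapositively O(not b ⊃ not j). Since O(not b) holds, K gives O(not j).
Premise 8, O(n ⊃ j), contraposes to O(not j ⊃ not n); with O(not j) we get O(not n).
The contrapositive of premise 7 (O(g ⊃ n)) is O(not n ⊃ not g), and O(not n) is already established, so O(not g).
Premise 5, O(k ⊃ g), contraposes to O(not g ⊃ not k); with O(not g) we get O(not k).
With premise 9, O(not k ⊃ r), the K-axiom yields O(r).
Premises 3, 6 do not contribute to this derivation.
So O(r) holds, i.e. F(not r). The claim follows.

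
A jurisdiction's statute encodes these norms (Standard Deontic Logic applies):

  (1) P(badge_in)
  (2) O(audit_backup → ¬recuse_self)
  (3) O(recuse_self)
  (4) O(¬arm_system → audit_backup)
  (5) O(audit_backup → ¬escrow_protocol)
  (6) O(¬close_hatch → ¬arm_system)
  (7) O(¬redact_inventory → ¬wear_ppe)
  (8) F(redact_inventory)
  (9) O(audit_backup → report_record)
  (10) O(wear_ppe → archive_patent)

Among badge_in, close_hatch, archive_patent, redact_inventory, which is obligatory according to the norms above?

close_hatch

Premise 3 states O(recuse_self) outright.
The contrapositive of premise 2 (O(audit_backup → ¬recuse_self)) is O(recuse_self → ¬audit_backup), and O(recuse_self) is already established, so O(¬audit_backup).
Premise 4, O(¬arm_system → audit_backup), contraposes to O(¬audit_backup → arm_system); with O(¬audit_backup) we get O(arm_system).
Premise 6, O(¬close_hatch → ¬arm_system), contraposes to O(arm_system → close_hatch); with O(arm_system) we get O(close_hatch).
So O(close_hatch) holds — close_hatch is obligatory. None of the other listed options is made obligatory by any chain of premises.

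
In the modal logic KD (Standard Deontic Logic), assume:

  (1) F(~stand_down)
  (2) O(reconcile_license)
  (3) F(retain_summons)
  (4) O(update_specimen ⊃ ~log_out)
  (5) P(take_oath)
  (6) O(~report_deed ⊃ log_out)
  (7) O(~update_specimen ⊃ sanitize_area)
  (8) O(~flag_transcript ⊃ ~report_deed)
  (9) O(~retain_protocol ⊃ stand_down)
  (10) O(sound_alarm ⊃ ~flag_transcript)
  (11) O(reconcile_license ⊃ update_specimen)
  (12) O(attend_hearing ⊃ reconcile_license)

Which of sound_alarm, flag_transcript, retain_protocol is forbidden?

sound_alarm

Premise 2 states O(reconcile_license) outright.
With premise 11, O(reconcile_license ⊃ update_specimen), the K-axiom yields O(update_specimen).
Premise 4 is O(update_specimen ⊃ ~log_out); since O(update_specimen), deontic closure gives O(~log_out).
The contrapositive of premise 6 (O(~report_deed ⊃ log_out)) is O(~log_out ⊃ report_deed), and O(~log_out) is already established, so O(report_deed).
Premise 8, O(~flag_transcript ⊃ ~report_deed), contraposes to O(report_deed ⊃ flag_transcript); with O(report_deed) we get O(flag_transcript).
The contrapositive of premise 10 (O(sound_alarm ⊃ ~flag_transcript)) is O(flag_transcript ⊃ ~sound_alarm), and O(flag_transcript) is already established, so O(~sound_alarm).
So O(~sound_alarm) holds, i.e. sound_alarm is forbidden. None of the other listed options is forbidden under the premises.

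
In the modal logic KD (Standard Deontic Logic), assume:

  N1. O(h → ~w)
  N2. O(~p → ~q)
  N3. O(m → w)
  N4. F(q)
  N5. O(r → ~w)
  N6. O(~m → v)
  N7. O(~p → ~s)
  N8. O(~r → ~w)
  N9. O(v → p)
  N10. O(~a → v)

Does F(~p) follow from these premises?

By case analysis on ~r: premise 8 gives O(~r → ~w) and premise 5 gives O(r → ~w), so O(~w) either way.
Premise 3, O(m → w), contraposes to O(~w → ~m); with O(~w) we get O(~m).
From O(~m) and premise 6, O(~m → v), we obtain O(v).
With premise 9, O(v → p), the K-axiom yields O(p).
Premises 1, 2, 4, 7, 10 do not contribute to this derivation.
So O(p) holds, i.e. F(~p). The claim follows.

Yes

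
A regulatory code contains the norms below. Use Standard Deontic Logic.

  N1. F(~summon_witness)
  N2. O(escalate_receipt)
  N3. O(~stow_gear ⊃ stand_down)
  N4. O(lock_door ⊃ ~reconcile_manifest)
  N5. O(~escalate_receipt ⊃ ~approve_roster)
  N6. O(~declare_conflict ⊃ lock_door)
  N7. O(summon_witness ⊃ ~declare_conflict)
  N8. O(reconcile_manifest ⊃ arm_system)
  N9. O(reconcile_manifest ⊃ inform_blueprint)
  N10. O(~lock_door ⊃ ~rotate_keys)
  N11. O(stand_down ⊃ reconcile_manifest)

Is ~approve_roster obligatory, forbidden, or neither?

Neither

Premise 5 is O(~escalate_receipt ⊃ ~approve_roster), but O(~escalate_receipt) is not derivable from the premises, so it does not yield O(~approve_roster).
No premise or chain of K-axiom applications forces O(~approve_roster), and none forces O(approve_roster). So ~approve_roster is neither obligatory nor forbidden under these norms.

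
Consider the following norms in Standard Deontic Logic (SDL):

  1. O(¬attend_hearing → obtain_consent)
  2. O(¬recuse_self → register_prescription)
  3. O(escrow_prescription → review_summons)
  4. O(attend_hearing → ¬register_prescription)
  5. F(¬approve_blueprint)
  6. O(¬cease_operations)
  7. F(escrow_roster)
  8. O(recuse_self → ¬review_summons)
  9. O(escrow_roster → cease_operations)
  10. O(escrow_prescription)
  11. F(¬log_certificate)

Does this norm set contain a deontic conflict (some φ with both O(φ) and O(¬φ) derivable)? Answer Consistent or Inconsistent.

Premise 9 is O(escrow_roster → cease_operations), but O(escrow_roster) is not derivable from the premises, so it does not yield O(cease_operations).
So O(cease_operations) is not derivable, and the apparent clash with O(¬cease_operations) does not arise.
A world satisfying every obligation exists (e.g. approve_blueprint=true, attend_hearing=false, cease_operations=false, escrow_prescription=true, escrow_roster=false, log_certificate=true, obtain_consent=true, recuse_self=false, register_prescription=true, review_summons=true); no atom is both obligatory and forbidden, so the set is consistent.

Consistent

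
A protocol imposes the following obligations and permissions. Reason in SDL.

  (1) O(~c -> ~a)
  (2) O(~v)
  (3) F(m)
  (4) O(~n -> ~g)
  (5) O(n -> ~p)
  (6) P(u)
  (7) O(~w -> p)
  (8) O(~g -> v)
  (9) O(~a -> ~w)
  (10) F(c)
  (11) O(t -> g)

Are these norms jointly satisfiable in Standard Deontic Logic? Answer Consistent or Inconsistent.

Inconsistent

From premise 2 we have O(~v).
Premise 8, O(~g -> v), contraposes to O(~v -> g); with O(~v) we get O(g).
Premise 4, O(~n -> ~g), contraposes to O(g -> n); with O(g) we get O(n).
From O(n) and premise 5, O(n -> ~p), we obtain O(~p).
Premise 7 is O(~w -> p); contrapositively O(~p -> w). Since O(~p) holds, K gives O(w).
Premise 9 is O(~a -> ~w); contrapositively O(w -> a). Since O(w) holds, K gives O(a).
The contrapositive of premise 1 (O(~c -> ~a)) is O(a -> c), and O(a) is already established, so O(c).
But premise 10, F(c), means O(~c).
We now have both O(c) and O(~c) — c is simultaneously obligatory and forbidden, violating the D-axiom.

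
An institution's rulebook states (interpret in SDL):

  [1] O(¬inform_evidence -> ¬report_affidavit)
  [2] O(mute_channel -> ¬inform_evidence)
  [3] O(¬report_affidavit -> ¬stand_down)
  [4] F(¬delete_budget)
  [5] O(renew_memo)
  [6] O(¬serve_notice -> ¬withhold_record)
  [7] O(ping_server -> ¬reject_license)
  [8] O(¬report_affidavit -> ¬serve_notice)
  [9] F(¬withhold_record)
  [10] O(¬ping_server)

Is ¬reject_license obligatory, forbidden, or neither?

Neither

Premise 7 is O(ping_server -> ¬reject_license), but O(ping_server) is not derivable from the premises, so it does not yield O(¬reject_license).
No premise or chain of K-axiom applications forces O(¬reject_license), and none forces O(reject_license). So ¬reject_license is neither obligatory nor forbidden under these norms.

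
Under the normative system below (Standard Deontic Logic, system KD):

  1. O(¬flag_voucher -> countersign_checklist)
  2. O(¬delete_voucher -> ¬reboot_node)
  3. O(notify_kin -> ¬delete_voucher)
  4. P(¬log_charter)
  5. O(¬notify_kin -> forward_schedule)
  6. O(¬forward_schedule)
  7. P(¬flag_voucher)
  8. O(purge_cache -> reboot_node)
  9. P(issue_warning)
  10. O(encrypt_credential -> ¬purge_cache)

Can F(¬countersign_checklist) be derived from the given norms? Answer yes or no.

No

Premise 1 is O(¬flag_voucher -> countersign_checklist), but O(¬flag_voucher) is not derivable from the premises (the permission P(¬flag_voucher) asserts only ¬O(flag_voucher), not O(¬flag_voucher)), so it does not yield O(countersign_checklist).
No other premise forces O(countersign_checklist). An ideal world satisfying every premise can still have ¬countersign_checklist true, so F(¬countersign_checklist) is not derivable.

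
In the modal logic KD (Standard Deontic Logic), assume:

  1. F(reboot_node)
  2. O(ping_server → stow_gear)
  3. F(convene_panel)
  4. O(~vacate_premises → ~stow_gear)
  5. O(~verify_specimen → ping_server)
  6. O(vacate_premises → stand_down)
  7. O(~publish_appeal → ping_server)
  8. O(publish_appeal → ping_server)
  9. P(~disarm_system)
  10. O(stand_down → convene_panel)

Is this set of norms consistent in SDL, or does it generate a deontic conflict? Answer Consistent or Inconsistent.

Inconsistent

By case analysis on publish_appeal: premise 8 gives O(publish_appeal → ping_server) and premise 7 gives O(~publish_appeal → ping_server), so O(ping_server) either way.
With premise 2, O(ping_server → stow_gear), the K-axiom yields O(stow_gear).
The contrapositive of premise 4 (O(~vacate_premises → ~stow_gear)) is O(stow_gear → vacate_premises), and O(stow_gear) is already established, so O(vacate_premises).
Applying K to premise 6 (O(vacate_premises → stand_down)) and O(vacate_premises) yields O(stand_down).
From O(stand_down) and premise 10, O(stand_down → convene_panel), we obtain O(convene_panel).
However, F(convene_panel) at premise 3 amounts to O(~convene_panel).
We now have both O(convene_panel) and O(~convene_panel) — convene_panel is simultaneously obligatory and forbidden, violating the D-axiom.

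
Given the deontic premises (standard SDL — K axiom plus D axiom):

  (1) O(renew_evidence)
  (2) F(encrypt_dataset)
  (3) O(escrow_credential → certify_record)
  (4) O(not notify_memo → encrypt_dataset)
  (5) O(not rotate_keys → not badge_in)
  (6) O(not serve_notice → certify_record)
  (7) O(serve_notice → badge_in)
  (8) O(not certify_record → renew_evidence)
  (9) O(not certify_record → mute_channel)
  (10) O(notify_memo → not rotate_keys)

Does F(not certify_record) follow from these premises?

Yes

Premise 2, F(encrypt_dataset), is equivalent to O(not encrypt_dataset).
Premise 4 is O(not notify_memo → encrypt_dataset); contrapositively O(not encrypt_dataset → notify_memo). Since O(not encrypt_dataset) holds, K gives O(notify_memo).
From O(notify_memo) and premise 10, O(notify_memo → not rotate_keys), we obtain O(not rotate_keys).
From O(not rotate_keys) and premise 5, O(not rotate_keys → not badge_in), we obtain O(not badge_in).
Premise 7 is O(serve_notice → badge_in); contrapositively O(not badge_in → not serve_notice). Since O(not badge_in) holds, K gives O(not serve_notice).
From O(not serve_notice) and premise 6, O(not serve_notice → certify_record), we obtain O(certify_record).
Premises 1, 3, 8, 9 do not contribute to this derivation.
So O(certify_record) holds, i.e. F(not certify_record). The claim follows.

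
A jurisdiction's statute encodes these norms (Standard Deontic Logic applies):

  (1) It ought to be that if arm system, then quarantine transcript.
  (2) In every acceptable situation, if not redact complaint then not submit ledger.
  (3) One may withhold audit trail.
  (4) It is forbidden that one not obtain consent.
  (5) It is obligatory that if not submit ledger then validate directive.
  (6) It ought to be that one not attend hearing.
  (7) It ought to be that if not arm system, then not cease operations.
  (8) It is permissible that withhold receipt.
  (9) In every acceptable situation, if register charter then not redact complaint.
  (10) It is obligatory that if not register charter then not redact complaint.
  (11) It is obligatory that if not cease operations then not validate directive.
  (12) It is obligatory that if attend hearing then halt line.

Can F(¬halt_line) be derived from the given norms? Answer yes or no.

No

Premise 12 is O(attend_hearing → halt_line), but O(attend_hearing) is not derivable from the premises, so it does not yield O(halt_line).
No other premise forces O(halt_line). An ideal world satisfying every premise can still have ¬halt_line true, so F(¬halt_line) is not derivable.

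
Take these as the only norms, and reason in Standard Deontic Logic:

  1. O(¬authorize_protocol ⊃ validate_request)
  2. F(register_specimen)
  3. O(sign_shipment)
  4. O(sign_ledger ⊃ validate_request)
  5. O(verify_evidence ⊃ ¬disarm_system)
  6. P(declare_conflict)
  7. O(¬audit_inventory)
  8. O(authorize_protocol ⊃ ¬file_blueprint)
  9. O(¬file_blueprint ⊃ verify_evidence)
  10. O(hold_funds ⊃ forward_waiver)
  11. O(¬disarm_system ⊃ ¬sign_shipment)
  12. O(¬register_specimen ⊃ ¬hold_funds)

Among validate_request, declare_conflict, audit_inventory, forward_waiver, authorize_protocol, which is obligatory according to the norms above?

Premise 3 states O(sign_shipment) outright.
The contrapositive of premise 11 (O(¬disarm_system ⊃ ¬sign_shipment)) is O(sign_shipment ⊃ disarm_system), and O(sign_shipment) is already established, so O(disarm_system).
Premise 5 is O(verify_evidence ⊃ ¬disarm_system); contrapositively O(disarm_system ⊃ ¬verify_evidence). Since O(disarm_system) holds, K gives O(¬verify_evidence).
Premise 9, O(¬file_blueprint ⊃ verify_evidence), contraposes to O(¬verify_evidence ⊃ file_blueprint); with O(¬verify_evidence) we get O(file_blueprint).
Premise 8 is O(authorize_protocol ⊃ ¬file_blueprint); contrapositively O(file_blueprint ⊃ ¬authorize_protocol). Since O(file_blueprint) holds, K gives O(¬authorize_protocol).
From O(¬authorize_protocol) and premise 1, O(¬authorize_protocol ⊃ validate_request), we obtain O(validate_request).
So O(validate_request) holds — validate_request is obligatory. None of the other listed options is made obligatory by any chain of premises.

validate_request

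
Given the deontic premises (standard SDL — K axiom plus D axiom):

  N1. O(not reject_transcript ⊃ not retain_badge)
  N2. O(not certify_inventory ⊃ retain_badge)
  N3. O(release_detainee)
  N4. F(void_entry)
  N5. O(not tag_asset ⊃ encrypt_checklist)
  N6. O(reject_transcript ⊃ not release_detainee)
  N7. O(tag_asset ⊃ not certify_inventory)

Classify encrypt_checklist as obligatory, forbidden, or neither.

Premise 3 states O(release_detainee) outright.
Premise 6 is O(reject_transcript ⊃ not release_detainee); contrapositively O(release_detainee ⊃ not reject_transcript). Since O(release_detainee) holds, K gives O(not reject_transcript).
With premise 1, O(not reject_transcript ⊃ not retain_badge), the K-axiom yields O(not retain_badge).
Premise 2 is O(not certify_inventory ⊃ retain_badge); contrapositively O(not retain_badge ⊃ certify_inventory). Since O(not retain_badge) holds, K gives O(certify_inventory).
Premise 7 is O(tag_asset ⊃ not certify_inventory); contrapositively O(certify_inventory ⊃ not tag_asset). Since O(certify_inventory) holds, K gives O(not tag_asset).
Applying K to premise 5 (O(not tag_asset ⊃ encrypt_checklist)) and O(not tag_asset) yields O(encrypt_checklist).
Premise 4 does not contribute to this derivation.
Hence encrypt_checklist is obligatory.

Obligatory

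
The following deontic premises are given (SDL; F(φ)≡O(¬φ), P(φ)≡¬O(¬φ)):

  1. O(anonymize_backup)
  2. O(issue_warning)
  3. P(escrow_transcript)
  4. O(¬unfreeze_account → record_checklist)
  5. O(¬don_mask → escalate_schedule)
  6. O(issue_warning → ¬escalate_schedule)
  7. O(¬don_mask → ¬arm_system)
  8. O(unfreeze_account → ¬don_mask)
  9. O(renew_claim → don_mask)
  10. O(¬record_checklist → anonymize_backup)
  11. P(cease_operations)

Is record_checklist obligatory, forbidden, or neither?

Obligatory

Premise 2 gives O(issue_warning).
With premise 6, O(issue_warning → ¬escalate_schedule), the K-axiom yields O(¬escalate_schedule).
Premise 5, O(¬don_mask → escalate_schedule), contraposes to O(¬escalate_schedule → don_mask); with O(¬escalate_schedule) we get O(don_mask).
The contrapositive of premise 8 (O(unfreeze_account → ¬don_mask)) is O(don_mask → ¬unfreeze_account), and O(don_mask) is already established, so O(¬unfreeze_account).
From O(¬unfreeze_account) and premise 4, O(¬unfreeze_account → record_checklist), we obtain O(record_checklist).
Premises 1, 3, 7, 9, 10, 11 do not contribute to this derivation.
Hence record_checklist is obligatory.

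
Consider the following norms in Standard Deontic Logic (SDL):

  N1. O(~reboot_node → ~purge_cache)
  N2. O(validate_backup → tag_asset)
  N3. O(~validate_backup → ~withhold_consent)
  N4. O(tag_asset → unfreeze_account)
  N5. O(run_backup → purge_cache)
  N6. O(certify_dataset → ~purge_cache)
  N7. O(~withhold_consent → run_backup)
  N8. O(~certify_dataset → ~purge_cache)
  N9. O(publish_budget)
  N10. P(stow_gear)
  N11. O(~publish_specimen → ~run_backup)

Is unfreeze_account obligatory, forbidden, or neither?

Premises 8 and 6 are O(~certify_dataset → ~purge_cache) and O(certify_dataset → ~purge_cache); every ideal world satisfies ~certify_dataset or certify_dataset, so in either case ~purge_cache holds — hence O(~purge_cache).
Premise 5, O(run_backup → purge_cache), contraposes to O(~purge_cache → ~run_backup); with O(~purge_cache) we get O(~run_backup).
Premise 7 is O(~withhold_consent → run_backup); contrapositively O(~run_backup → withhold_consent). Since O(~run_backup) holds, K gives O(withhold_consent).
Premise 3, O(~validate_backup → ~withhold_consent), contraposes to O(withhold_consent → validate_backup); with O(withhold_consent) we get O(validate_backup).
From O(validate_backup) and premise 2, O(validate_backup → tag_asset), we obtain O(tag_asset).
Applying K to premise 4 (O(tag_asset → unfreeze_account)) and O(tag_asset) yields O(unfreeze_account).
Premises 1, 9, 10, 11 do not contribute to this derivation.
Hence unfreeze_account is obligatory.

Obligatory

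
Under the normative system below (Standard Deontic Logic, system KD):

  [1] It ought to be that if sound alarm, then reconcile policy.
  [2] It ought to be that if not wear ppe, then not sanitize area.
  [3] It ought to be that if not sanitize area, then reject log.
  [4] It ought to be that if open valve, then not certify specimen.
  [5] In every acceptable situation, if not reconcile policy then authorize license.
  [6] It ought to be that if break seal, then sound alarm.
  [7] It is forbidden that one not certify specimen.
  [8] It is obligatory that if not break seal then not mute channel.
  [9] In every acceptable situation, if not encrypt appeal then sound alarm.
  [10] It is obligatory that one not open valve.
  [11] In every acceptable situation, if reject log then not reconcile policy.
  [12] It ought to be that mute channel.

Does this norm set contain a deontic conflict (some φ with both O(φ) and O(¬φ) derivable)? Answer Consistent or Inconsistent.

Premise 4 is O(open_valve → ¬certify_specimen), but O(open_valve) is not derivable from the premises, so it does not yield O(¬certify_specimen).
So O(¬certify_specimen) is not derivable, and the apparent clash with O(certify_specimen) does not arise.
A world satisfying every obligation exists (e.g. authorize_license=false, break_seal=true, certify_specimen=true, encrypt_appeal=false, mute_channel=true, open_valve=false, reconcile_policy=true, reject_log=false, sanitize_area=true, sound_alarm=true, wear_ppe=true); no atom is both obligatory and forbidden, so the set is consistent.

Consistent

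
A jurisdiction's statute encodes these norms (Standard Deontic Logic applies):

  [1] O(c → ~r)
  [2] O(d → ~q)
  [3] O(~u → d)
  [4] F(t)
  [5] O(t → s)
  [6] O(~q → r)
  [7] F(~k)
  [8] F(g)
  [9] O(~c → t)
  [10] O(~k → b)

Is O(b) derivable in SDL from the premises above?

No

Premise 10 is O(~k → b), but O(~k) is not derivable from the premises, so it does not yield O(b).
No other premise forces O(b). An ideal world satisfying every premise can still have b false, so O(b) is not derivable.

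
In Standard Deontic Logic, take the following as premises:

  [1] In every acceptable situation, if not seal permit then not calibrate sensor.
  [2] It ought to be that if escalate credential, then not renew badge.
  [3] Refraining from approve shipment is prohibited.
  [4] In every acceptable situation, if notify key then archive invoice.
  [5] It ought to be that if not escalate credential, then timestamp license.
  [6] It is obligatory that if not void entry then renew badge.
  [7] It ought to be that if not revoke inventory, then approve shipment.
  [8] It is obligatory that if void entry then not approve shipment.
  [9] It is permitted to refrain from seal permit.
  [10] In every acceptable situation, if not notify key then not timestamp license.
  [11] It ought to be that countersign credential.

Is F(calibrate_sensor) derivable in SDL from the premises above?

Premise 1 is O(¬seal_permit → ¬calibrate_sensor), but O(¬seal_permit) is not derivable from the premises (the permission P(¬seal_permit) asserts only ¬O(seal_permit), not O(¬seal_permit)), so it does not yield O(¬calibrate_sensor).
No other premise forces O(¬calibrate_sensor). An ideal world satisfying every premise can still have calibrate_sensor true, so F(calibrate_sensor) is not derivable.

No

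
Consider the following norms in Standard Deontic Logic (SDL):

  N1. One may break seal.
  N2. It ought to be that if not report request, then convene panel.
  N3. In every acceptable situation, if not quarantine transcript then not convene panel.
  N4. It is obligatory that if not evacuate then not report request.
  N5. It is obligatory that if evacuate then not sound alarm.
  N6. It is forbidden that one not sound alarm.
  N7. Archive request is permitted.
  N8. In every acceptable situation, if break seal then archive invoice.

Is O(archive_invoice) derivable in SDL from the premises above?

Premise 8 is O(break_seal → archive_invoice), but O(break_seal) is not derivable from the premises (the permission P(break_seal) asserts only ¬O(¬break_seal), not O(break_seal)), so it does not yield O(archive_invoice).
No other premise forces O(archive_invoice). An ideal world satisfying every premise can still have archive_invoice false, so O(archive_invoice) is not derivable.

No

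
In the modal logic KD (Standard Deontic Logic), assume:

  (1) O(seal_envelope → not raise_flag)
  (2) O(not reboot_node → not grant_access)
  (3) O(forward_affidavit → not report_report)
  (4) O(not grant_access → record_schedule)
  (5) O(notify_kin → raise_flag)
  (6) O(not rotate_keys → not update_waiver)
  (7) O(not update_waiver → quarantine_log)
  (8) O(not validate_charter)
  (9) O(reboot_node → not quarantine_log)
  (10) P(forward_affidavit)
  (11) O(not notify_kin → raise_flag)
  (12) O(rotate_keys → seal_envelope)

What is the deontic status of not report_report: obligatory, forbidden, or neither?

Premise 3 is O(forward_affidavit → not report_report), but O(forward_affidavit) is not derivable from the premises (the permission P(forward_affidavit) asserts only not O(not forward_affidavit), not O(forward_affidavit)), so it does not yield O(not report_report).
No premise or chain of K-axiom applications forces O(not report_report), and none forces O(report_report). So not report_report is neither obligatory nor forbidden under these norms.

Neither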